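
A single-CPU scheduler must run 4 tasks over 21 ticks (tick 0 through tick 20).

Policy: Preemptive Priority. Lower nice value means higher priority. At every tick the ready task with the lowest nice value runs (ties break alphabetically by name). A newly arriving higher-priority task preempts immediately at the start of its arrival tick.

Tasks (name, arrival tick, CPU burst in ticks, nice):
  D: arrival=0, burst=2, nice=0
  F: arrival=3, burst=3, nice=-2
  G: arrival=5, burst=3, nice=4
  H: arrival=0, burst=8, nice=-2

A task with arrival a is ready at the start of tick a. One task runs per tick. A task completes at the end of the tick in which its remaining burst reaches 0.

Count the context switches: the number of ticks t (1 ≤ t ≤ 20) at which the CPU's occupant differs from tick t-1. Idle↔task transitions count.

t=0: ready={D,H} → run H
t=1: ready={D,H} → run H
t=2: ready={D,H} → run H
t=3: ready={D,F,H} → run F
t=4: ready={D,F,H} → run F
t=5: ready={D,F,G,H} → run F
t=6: ready={D,G,H} → run H
t=7: ready={D,G,H} → run H
t=8: ready={D,G,H} → run H
t=9: ready={D,G,H} → run H
t=10: ready={D,G,H} → run H
t=11: ready={D,G} → run D
t=12: ready={D,G} → run D
t=13: ready={G} → run G
t=14: ready={G} → run G
t=15: ready={G} → run G
t=16: (idle)
t=17: (idle)
t=18: (idle)
t=19: (idle)
t=20: (idle)

context switches = 5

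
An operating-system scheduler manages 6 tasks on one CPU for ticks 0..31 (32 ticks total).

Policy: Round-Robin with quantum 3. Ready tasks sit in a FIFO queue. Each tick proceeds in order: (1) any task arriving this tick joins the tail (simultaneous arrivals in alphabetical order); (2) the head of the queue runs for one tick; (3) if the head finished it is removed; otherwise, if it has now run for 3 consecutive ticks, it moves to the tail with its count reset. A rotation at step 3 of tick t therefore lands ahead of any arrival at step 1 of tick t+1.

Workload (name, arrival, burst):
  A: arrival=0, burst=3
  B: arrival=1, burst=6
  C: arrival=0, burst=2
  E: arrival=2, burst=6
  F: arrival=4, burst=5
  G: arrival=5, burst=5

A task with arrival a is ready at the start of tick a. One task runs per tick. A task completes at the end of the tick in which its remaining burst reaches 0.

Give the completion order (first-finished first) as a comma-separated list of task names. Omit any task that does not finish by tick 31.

t=0: queue=[A,C] q_used=0 → run A
t=1: queue=[A,C,B] q_used=1 → run A
t=2: queue=[A,C,B,E] q_used=2 → run A
t=3: queue=[C,B,E] q_used=0 → run C
t=4: queue=[C,B,E,F] q_used=1 → run C
t=5: queue=[B,E,F,G] q_used=0 → run B
t=6: queue=[B,E,F,G] q_used=1 → run B
t=7: queue=[B,E,F,G] q_used=2 → run B
t=8: queue=[E,F,G,B] q_used=0 → run E
t=9: queue=[E,F,G,B] q_used=1 → run E
t=10: queue=[E,F,G,B] q_used=2 → run E
t=11: queue=[F,G,B,E] q_used=0 → run F
t=12: queue=[F,G,B,E] q_used=1 → run F
t=13: queue=[F,G,B,E] q_used=2 → run F
t=14: queue=[G,B,E,F] q_used=0 → run G
t=15: queue=[G,B,E,F] q_used=1 → run G
t=16: queue=[G,B,E,F] q_used=2 → run G
t=17: queue=[B,E,F,G] q_used=0 → run B
t=18: queue=[B,E,F,G] q_used=1 → run B
t=19: queue=[B,E,F,G] q_used=2 → run B
t=20: queue=[E,F,G] q_used=0 → run E
t=21: queue=[E,F,G] q_used=1 → run E
t=22: queue=[E,F,G] q_used=2 → run E
t=23: queue=[F,G] q_used=0 → run F
t=24: queue=[F,G] q_used=1 → run F
t=25: queue=[G] q_used=0 → run G
t=26: queue=[G] q_used=1 → run G
t=27: (idle)
t=28: (idle)
t=29: (idle)
t=30: (idle)
t=31: (idle)

completion order = A, C, B, E, F, G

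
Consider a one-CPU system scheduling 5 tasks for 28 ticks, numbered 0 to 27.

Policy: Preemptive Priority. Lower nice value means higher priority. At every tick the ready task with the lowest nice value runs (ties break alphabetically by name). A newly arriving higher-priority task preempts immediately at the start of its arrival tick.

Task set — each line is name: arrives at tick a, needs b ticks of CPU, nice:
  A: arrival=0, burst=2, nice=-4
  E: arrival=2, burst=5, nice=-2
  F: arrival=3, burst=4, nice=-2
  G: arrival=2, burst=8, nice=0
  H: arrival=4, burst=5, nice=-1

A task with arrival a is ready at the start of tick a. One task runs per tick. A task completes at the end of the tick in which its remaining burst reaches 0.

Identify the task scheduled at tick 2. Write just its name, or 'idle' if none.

t=0: ready={A} → run A
t=1: ready={A} → run A
t=2: ready={E,G} → run E
t=3: ready={E,F,G} → run E
t=4: ready={E,F,G,H} → run E
t=5: ready={E,F,G,H} → run E
t=6: ready={E,F,G,H} → run E
t=7: ready={F,G,H} → run F
t=8: ready={F,G,H} → run F
t=9: ready={F,G,H} → run F
t=10: ready={F,G,H} → run F
t=11: ready={G,H} → run H
t=12: ready={G,H} → run H
t=13: ready={G,H} → run H
t=14: ready={G,H} → run H
t=15: ready={G,H} → run H
t=16: ready={G} → run G
t=17: ready={G} → run G
t=18: ready={G} → run G
t=19: ready={G} → run G
t=20: ready={G} → run G
t=21: ready={G} → run G
t=22: ready={G} → run G
t=23: ready={G} → run G
t=24: (idle)
t=25: (idle)
t=26: (idle)
t=27: (idle)

running at tick 2 = E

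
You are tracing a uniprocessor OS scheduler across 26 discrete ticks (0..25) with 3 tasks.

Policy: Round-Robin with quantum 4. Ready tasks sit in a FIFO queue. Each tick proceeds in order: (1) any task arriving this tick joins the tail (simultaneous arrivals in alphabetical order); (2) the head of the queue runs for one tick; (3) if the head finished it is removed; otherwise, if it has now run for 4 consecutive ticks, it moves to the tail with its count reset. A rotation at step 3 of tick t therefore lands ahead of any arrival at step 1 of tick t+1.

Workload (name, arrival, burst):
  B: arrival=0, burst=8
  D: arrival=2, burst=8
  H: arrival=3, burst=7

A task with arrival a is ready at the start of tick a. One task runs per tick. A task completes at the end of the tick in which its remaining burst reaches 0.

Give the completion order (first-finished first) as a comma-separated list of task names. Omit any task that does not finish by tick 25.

t=0: queue=[B] q_used=0 → run B
t=1: queue=[B] q_used=1 → run B
t=2: queue=[B,D] q_used=2 → run B
t=3: queue=[B,D,H] q_used=3 → run B
t=4: queue=[D,H,B] q_used=0 → run D
t=5: queue=[D,H,B] q_used=1 → run D
t=6: queue=[D,H,B] q_used=2 → run D
t=7: queue=[D,H,B] q_used=3 → run D
t=8: queue=[H,B,D] q_used=0 → run H
t=9: queue=[H,B,D] q_used=1 → run H
t=10: queue=[H,B,D] q_used=2 → run H
t=11: queue=[H,B,D] q_used=3 → run H
t=12: queue=[B,D,H] q_used=0 → run B
t=13: queue=[B,D,H] q_used=1 → run B
t=14: queue=[B,D,H] q_used=2 → run B
t=15: queue=[B,D,H] q_used=3 → run B
t=16: queue=[D,H] q_used=0 → run D
t=17: queue=[D,H] q_used=1 → run D
t=18: queue=[D,H] q_used=2 → run D
t=19: queue=[D,H] q_used=3 → run D
t=20: queue=[H] q_used=0 → run H
t=21: queue=[H] q_used=1 → run H
t=22: queue=[H] q_used=2 → run H
t=23: (idle)
t=24: (idle)
t=25: (idle)

completion order = B, D, H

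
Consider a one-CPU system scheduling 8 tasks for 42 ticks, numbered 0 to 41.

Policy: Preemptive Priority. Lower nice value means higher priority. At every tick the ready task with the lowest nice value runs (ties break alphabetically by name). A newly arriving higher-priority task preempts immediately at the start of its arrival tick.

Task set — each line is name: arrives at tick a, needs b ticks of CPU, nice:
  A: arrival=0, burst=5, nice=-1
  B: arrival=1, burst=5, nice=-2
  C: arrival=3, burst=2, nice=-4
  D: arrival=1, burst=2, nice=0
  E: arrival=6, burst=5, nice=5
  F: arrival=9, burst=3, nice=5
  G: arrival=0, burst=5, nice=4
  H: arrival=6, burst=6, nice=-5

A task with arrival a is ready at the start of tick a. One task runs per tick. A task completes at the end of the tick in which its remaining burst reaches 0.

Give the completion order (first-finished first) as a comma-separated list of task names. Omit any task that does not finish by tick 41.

t=0: ready={A,G} → run A
t=1: ready={A,B,D,G} → run B
t=2: ready={A,B,D,G} → run B
t=3: ready={A,B,C,D,G} → run C
t=4: ready={A,B,C,D,G} → run C
t=5: ready={A,B,D,G} → run B
t=6: ready={A,B,D,E,G,H} → run H
t=7: ready={A,B,D,E,G,H} → run H
t=8: ready={A,B,D,E,G,H} → run H
t=9: ready={A,B,D,E,F,G,H} → run H
t=10: ready={A,B,D,E,F,G,H} → run H
t=11: ready={A,B,D,E,F,G,H} → run H
t=12: ready={A,B,D,E,F,G} → run B
t=13: ready={A,B,D,E,F,G} → run B
t=14: ready={A,D,E,F,G} → run A
t=15: ready={A,D,E,F,G} → run A
t=16: ready={A,D,E,F,G} → run A
t=17: ready={A,D,E,F,G} → run A
t=18: ready={D,E,F,G} → run D
t=19: ready={D,E,F,G} → run D
t=20: ready={E,F,G} → run G
t=21: ready={E,F,G} → run G
t=22: ready={E,F,G} → run G
t=23: ready={E,F,G} → run G
t=24: ready={E,F,G} → run G
t=25: ready={E,F} → run E
t=26: ready={E,F} → run E
t=27: ready={E,F} → run E
t=28: ready={E,F} → run E
t=29: ready={E,F} → run E
t=30: ready={F} → run F
t=31: ready={F} → run F
t=32: ready={F} → run F
t=33: (idle)
t=34: (idle)
t=35: (idle)
t=36: (idle)
t=37: (idle)
t=38: (idle)
t=39: (idle)
t=40: (idle)
t=41: (idle)

completion order = C, H, B, A, D, G, E, F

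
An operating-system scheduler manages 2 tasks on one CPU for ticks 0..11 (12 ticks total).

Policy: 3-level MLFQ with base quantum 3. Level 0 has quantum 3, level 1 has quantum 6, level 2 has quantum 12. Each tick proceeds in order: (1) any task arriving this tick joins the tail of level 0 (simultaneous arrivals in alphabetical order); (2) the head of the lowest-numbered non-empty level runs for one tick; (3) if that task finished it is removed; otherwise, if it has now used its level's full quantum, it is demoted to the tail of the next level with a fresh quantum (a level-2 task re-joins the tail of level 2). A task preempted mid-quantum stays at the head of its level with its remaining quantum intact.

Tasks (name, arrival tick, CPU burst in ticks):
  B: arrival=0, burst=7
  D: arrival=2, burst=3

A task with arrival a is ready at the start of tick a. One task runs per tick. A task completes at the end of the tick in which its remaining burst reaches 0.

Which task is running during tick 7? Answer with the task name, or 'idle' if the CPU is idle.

t=0: L0/L1/L2 = B/-/- → run B
t=1: L0/L1/L2 = B/-/- → run B
t=2: L0/L1/L2 = BD/-/- → run B
t=3: L0/L1/L2 = D/B/- → run D
t=4: L0/L1/L2 = D/B/- → run D
t=5: L0/L1/L2 = D/B/- → run D
t=6: L0/L1/L2 = -/B/- → run B
t=7: L0/L1/L2 = -/B/- → run B
t=8: L0/L1/L2 = -/B/- → run B
t=9: L0/L1/L2 = -/B/- → run B
t=10: (idle)
t=11: (idle)

running at tick 7 = B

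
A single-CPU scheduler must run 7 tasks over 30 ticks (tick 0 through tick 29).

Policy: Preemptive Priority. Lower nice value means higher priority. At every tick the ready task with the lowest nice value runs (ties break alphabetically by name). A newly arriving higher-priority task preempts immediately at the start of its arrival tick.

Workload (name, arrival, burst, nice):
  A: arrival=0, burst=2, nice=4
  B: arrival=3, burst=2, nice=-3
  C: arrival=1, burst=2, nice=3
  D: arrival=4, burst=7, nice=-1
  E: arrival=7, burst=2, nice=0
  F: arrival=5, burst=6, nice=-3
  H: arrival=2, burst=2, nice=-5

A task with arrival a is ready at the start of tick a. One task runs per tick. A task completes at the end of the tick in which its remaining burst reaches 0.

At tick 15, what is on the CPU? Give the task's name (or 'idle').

running at tick 15 = D

t=0: ready={A} → run A
t=1: ready={A,C} → run C
t=2: ready={A,C,H} → run H
t=3: ready={A,B,C,H} → run H
t=4: ready={A,B,C,D} → run B
t=5: ready={A,B,C,D,F} → run B
t=6: ready={A,C,D,F} → run F
t=7: ready={A,C,D,E,F} → run F
t=8: ready={A,C,D,E,F} → run F
t=9: ready={A,C,D,E,F} → run F
t=10: ready={A,C,D,E,F} → run F
t=11: ready={A,C,D,E,F} → run F
t=12: ready={A,C,D,E} → run D
t=13: ready={A,C,D,E} → run D
t=14: ready={A,C,D,E} → run D
t=15: ready={A,C,D,E} → run D
t=16: ready={A,C,D,E} → run D
t=17: ready={A,C,D,E} → run D
t=18: ready={A,C,D,E} → run D
t=19: ready={A,C,E} → run E
t=20: ready={A,C,E} → run E
t=21: ready={A,C} → run C
t=22: ready={A} → run A
t=23: (idle)
t=24: (idle)
t=25: (idle)
t=26: (idle)
t=27: (idle)
t=28: (idle)
t=29: (idle)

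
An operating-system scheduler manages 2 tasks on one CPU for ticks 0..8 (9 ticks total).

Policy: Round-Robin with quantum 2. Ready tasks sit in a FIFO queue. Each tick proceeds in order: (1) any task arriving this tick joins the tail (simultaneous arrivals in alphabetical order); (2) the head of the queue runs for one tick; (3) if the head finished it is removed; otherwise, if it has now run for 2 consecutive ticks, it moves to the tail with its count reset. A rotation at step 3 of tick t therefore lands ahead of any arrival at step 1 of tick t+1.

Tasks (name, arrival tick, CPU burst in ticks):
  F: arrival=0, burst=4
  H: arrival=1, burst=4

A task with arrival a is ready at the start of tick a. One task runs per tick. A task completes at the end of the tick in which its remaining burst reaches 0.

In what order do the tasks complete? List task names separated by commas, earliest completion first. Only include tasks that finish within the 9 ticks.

completion order = F, H

t=0: queue=[F] q_used=0 → run F
t=1: queue=[F,H] q_used=1 → run F
t=2: queue=[H,F] q_used=0 → run H
t=3: queue=[H,F] q_used=1 → run H
t=4: queue=[F,H] q_used=0 → run F
t=5: queue=[F,H] q_used=1 → run F
t=6: queue=[H] q_used=0 → run H
t=7: queue=[H] q_used=1 → run H
t=8: (idle)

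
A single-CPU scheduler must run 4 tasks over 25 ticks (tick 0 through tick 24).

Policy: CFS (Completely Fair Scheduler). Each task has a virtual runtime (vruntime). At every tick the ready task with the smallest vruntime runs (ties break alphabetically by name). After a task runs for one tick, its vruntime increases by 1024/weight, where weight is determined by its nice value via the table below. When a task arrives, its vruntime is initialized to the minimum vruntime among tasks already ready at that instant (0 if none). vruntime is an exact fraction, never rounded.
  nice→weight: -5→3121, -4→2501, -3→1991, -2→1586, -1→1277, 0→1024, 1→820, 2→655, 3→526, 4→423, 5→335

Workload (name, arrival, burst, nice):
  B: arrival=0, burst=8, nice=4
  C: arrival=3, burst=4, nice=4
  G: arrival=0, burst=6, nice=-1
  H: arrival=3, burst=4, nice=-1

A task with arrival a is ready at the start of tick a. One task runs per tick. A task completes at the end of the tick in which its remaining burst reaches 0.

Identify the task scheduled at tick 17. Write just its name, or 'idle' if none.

running at tick 17 = C

t=0: vr[B=0 G=0] → run B
t=1: vr[B=1024/423 G=0] → run G
t=2: vr[B=1024/423 G=1024/1277] → run G
t=3: vr[B=1024/423 C=2048/1277 G=2048/1277 H=2048/1277] → run C
t=4: vr[B=1024/423 C=2173952/540171 G=2048/1277 H=2048/1277] → run G
t=5: vr[B=1024/423 C=2173952/540171 G=3072/1277 H=2048/1277] → run H
t=6: vr[B=1024/423 C=2173952/540171 G=3072/1277 H=3072/1277] → run G
t=7: vr[B=1024/423 C=2173952/540171 G=4096/1277 H=3072/1277] → run H
t=8: vr[B=1024/423 C=2173952/540171 G=4096/1277 H=4096/1277] → run B
t=9: vr[B=2048/423 C=2173952/540171 G=4096/1277 H=4096/1277] → run G
t=10: vr[B=2048/423 C=2173952/540171 G=5120/1277 H=4096/1277] → run H
t=11: vr[B=2048/423 C=2173952/540171 G=5120/1277 H=5120/1277] → run G
t=12: vr[B=2048/423 C=2173952/540171 H=5120/1277] → run H
t=13: vr[B=2048/423 C=2173952/540171] → run C
t=14: vr[B=2048/423 C=3481600/540171] → run B
t=15: vr[B=1024/141 C=3481600/540171] → run C
t=16: vr[B=1024/141 C=1596416/180057] → run B
t=17: vr[B=4096/423 C=1596416/180057] → run C
t=18: vr[B=4096/423] → run B
t=19: vr[B=5120/423] → run B
t=20: vr[B=2048/141] → run B
t=21: vr[B=7168/423] → run B
t=22: (idle)
t=23: (idle)
t=24: (idle)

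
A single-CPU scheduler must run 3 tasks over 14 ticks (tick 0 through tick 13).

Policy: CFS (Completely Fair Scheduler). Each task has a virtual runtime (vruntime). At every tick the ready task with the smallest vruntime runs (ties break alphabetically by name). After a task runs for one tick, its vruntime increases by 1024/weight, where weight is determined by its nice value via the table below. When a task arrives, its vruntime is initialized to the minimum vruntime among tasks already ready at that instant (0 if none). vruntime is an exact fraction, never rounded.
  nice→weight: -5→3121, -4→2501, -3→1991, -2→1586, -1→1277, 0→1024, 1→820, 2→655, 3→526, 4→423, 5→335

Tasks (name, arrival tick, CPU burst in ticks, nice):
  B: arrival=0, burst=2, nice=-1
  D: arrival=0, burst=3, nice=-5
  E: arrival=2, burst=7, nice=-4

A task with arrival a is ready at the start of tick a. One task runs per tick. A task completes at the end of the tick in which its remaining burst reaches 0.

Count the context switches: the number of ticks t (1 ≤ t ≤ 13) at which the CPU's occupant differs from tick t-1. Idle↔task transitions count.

t=0: vr[B=0 D=0] → run B
t=1: vr[B=1024/1277 D=0] → run D
t=2: vr[B=1024/1277 D=1024/3121 E=1024/3121] → run D
t=3: vr[B=1024/1277 D=2048/3121 E=1024/3121] → run E
t=4: vr[B=1024/1277 D=2048/3121 E=5756928/7805621] → run D
t=5: vr[B=1024/1277 E=5756928/7805621] → run E
t=6: vr[B=1024/1277 E=8952832/7805621] → run B
t=7: vr[E=8952832/7805621] → run E
t=8: vr[E=12148736/7805621] → run E
t=9: vr[E=15344640/7805621] → run E
t=10: vr[E=18540544/7805621] → run E
t=11: vr[E=21736448/7805621] → run E
t=12: (idle)
t=13: (idle)

context switches = 7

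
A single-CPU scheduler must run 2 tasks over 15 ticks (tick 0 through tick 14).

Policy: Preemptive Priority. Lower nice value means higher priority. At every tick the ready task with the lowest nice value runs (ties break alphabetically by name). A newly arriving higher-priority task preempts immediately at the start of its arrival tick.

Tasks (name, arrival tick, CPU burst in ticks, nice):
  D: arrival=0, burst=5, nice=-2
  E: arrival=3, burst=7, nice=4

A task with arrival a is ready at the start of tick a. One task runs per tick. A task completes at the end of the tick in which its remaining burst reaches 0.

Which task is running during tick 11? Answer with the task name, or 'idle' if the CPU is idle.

running at tick 11 = E

t=0: ready={D} → run D
t=1: ready={D} → run D
t=2: ready={D} → run D
t=3: ready={D,E} → run D
t=4: ready={D,E} → run D
t=5: ready={E} → run E
t=6: ready={E} → run E
t=7: ready={E} → run E
t=8: ready={E} → run E
t=9: ready={E} → run E
t=10: ready={E} → run E
t=11: ready={E} → run E
t=12: (idle)
t=13: (idle)
t=14: (idle)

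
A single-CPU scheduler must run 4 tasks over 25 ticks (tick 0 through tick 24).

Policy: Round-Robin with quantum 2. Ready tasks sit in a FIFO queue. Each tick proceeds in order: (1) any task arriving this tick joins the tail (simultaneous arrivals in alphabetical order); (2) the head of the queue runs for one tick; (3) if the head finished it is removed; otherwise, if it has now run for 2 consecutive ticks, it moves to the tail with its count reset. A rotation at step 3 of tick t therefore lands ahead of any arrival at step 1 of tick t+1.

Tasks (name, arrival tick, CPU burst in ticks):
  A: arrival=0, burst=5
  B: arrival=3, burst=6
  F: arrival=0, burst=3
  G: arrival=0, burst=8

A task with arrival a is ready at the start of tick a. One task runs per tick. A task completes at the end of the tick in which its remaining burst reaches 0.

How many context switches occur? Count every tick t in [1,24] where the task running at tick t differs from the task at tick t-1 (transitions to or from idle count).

t=0: queue=[A,F,G] q_used=0 → run A
t=1: queue=[A,F,G] q_used=1 → run A
t=2: queue=[F,G,A] q_used=0 → run F
t=3: queue=[F,G,A,B] q_used=1 → run F
t=4: queue=[G,A,B,F] q_used=0 → run G
t=5: queue=[G,A,B,F] q_used=1 → run G
t=6: queue=[A,B,F,G] q_used=0 → run A
t=7: queue=[A,B,F,G] q_used=1 → run A
t=8: queue=[B,F,G,A] q_used=0 → run B
t=9: queue=[B,F,G,A] q_used=1 → run B
t=10: queue=[F,G,A,B] q_used=0 → run F
t=11: queue=[G,A,B] q_used=0 → run G
t=12: queue=[G,A,B] q_used=1 → run G
t=13: queue=[A,B,G] q_used=0 → run A
t=14: queue=[B,G] q_used=0 → run B
t=15: queue=[B,G] q_used=1 → run B
t=16: queue=[G,B] q_used=0 → run G
t=17: queue=[G,B] q_used=1 → run G
t=18: queue=[B,G] q_used=0 → run B
t=19: queue=[B,G] q_used=1 → run B
t=20: queue=[G] q_used=0 → run G
t=21: queue=[G] q_used=1 → run G
t=22: (idle)
t=23: (idle)
t=24: (idle)

context switches = 12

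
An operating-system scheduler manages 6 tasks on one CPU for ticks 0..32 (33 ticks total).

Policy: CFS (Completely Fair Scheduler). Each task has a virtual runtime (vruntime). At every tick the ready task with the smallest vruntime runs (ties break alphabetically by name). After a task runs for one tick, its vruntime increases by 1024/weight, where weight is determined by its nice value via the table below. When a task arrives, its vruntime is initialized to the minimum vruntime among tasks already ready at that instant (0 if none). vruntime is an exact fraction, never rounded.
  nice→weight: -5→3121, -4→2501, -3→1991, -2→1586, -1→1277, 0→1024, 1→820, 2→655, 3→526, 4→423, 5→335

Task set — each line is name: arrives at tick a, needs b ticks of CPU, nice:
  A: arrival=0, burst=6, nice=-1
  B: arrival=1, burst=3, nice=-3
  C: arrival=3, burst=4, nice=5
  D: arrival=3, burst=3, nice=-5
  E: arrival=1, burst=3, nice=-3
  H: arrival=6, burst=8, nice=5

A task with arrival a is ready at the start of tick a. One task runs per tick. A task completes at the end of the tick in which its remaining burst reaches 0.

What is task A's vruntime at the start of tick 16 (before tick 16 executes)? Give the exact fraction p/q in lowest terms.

vruntime(A, start of tick 16) = 5120/1277

t=0: vr[A=0] → run A
t=1: vr[A=1024/1277 B=1024/1277 E=1024/1277] → run A
t=2: vr[A=2048/1277 B=1024/1277 E=1024/1277] → run B
t=3: vr[A=2048/1277 B=3346432/2542507 C=1024/1277 D=1024/1277 E=1024/1277] → run C
t=4: vr[A=2048/1277 B=3346432/2542507 C=1650688/427795 D=1024/1277 E=1024/1277] → run D
t=5: vr[A=2048/1277 B=3346432/2542507 C=1650688/427795 D=4503552/3985517 E=1024/1277] → run E
t=6: vr[A=2048/1277 B=3346432/2542507 C=1650688/427795 D=4503552/3985517 E=3346432/2542507 H=4503552/3985517] → run D
t=7: vr[A=2048/1277 B=3346432/2542507 C=1650688/427795 D=5811200/3985517 E=3346432/2542507 H=4503552/3985517] → run H
t=8: vr[A=2048/1277 B=3346432/2542507 C=1650688/427795 D=5811200/3985517 E=3346432/2542507 H=5589859328/1335148195] → run B
t=9: vr[A=2048/1277 B=4654080/2542507 C=1650688/427795 D=5811200/3985517 E=3346432/2542507 H=5589859328/1335148195] → run E
t=10: vr[A=2048/1277 B=4654080/2542507 C=1650688/427795 D=5811200/3985517 E=4654080/2542507 H=5589859328/1335148195] → run D
t=11: vr[A=2048/1277 B=4654080/2542507 C=1650688/427795 E=4654080/2542507 H=5589859328/1335148195] → run A
t=12: vr[A=3072/1277 B=4654080/2542507 C=1650688/427795 E=4654080/2542507 H=5589859328/1335148195] → run B
t=13: vr[A=3072/1277 C=1650688/427795 E=4654080/2542507 H=5589859328/1335148195] → run E
t=14: vr[A=3072/1277 C=1650688/427795 H=5589859328/1335148195] → run A
t=15: vr[A=4096/1277 C=1650688/427795 H=5589859328/1335148195] → run A
t=16: vr[A=5120/1277 C=1650688/427795 H=5589859328/1335148195] → run C
t=17: vr[A=5120/1277 C=2958336/427795 H=5589859328/1335148195] → run A
t=18: vr[C=2958336/427795 H=5589859328/1335148195] → run H
t=19: vr[C=2958336/427795 H=9671028736/1335148195] → run C
t=20: vr[C=4265984/427795 H=9671028736/1335148195] → run H
t=21: vr[C=4265984/427795 H=13752198144/1335148195] → run C
t=22: vr[H=13752198144/1335148195] → run H
t=23: vr[H=17833367552/1335148195] → run H
t=24: vr[H=4382907392/267029639] → run H
t=25: vr[H=25995706368/1335148195] → run H
t=26: vr[H=30076875776/1335148195] → run H
t=27: (idle)
t=28: (idle)
t=29: (idle)
t=30: (idle)
t=31: (idle)
t=32: (idle)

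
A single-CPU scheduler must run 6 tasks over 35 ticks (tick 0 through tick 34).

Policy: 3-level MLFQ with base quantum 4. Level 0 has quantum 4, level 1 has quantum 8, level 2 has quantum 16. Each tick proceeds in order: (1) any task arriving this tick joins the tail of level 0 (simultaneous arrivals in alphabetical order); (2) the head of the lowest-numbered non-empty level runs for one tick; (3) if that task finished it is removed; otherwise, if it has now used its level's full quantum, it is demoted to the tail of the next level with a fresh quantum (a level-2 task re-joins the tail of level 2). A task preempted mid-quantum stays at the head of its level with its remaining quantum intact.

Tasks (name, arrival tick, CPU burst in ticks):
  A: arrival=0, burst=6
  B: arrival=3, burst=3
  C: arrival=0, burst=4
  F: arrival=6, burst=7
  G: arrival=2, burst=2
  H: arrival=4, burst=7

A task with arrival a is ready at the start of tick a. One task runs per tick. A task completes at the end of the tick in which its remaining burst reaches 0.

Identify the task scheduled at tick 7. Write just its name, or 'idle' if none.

running at tick 7 = C

t=0: L0/L1/L2 = AC/-/- → run A
t=1: L0/L1/L2 = AC/-/- → run A
t=2: L0/L1/L2 = ACG/-/- → run A
t=3: L0/L1/L2 = ACGB/-/- → run A
t=4: L0/L1/L2 = CGBH/A/- → run C
t=5: L0/L1/L2 = CGBH/A/- → run C
t=6: L0/L1/L2 = CGBHF/A/- → run C
t=7: L0/L1/L2 = CGBHF/A/- → run C
t=8: L0/L1/L2 = GBHF/A/- → run G
t=9: L0/L1/L2 = GBHF/A/- → run G
t=10: L0/L1/L2 = BHF/A/- → run B
t=11: L0/L1/L2 = BHF/A/- → run B
t=12: L0/L1/L2 = BHF/A/- → run B
t=13: L0/L1/L2 = HF/A/- → run H
t=14: L0/L1/L2 = HF/A/- → run H
t=15: L0/L1/L2 = HF/A/- → run H
t=16: L0/L1/L2 = HF/A/- → run H
t=17: L0/L1/L2 = F/AH/- → run F
t=18: L0/L1/L2 = F/AH/- → run F
t=19: L0/L1/L2 = F/AH/- → run F
t=20: L0/L1/L2 = F/AH/- → run F
t=21: L0/L1/L2 = -/AHF/- → run A
t=22: L0/L1/L2 = -/AHF/- → run A
t=23: L0/L1/L2 = -/HF/- → run H
t=24: L0/L1/L2 = -/HF/- → run H
t=25: L0/L1/L2 = -/HF/- → run H
t=26: L0/L1/L2 = -/F/- → run F
t=27: L0/L1/L2 = -/F/- → run F
t=28: L0/L1/L2 = -/F/- → run F
t=29: (idle)
t=30: (idle)
t=31: (idle)
t=32: (idle)
t=33: (idle)
t=34: (idle)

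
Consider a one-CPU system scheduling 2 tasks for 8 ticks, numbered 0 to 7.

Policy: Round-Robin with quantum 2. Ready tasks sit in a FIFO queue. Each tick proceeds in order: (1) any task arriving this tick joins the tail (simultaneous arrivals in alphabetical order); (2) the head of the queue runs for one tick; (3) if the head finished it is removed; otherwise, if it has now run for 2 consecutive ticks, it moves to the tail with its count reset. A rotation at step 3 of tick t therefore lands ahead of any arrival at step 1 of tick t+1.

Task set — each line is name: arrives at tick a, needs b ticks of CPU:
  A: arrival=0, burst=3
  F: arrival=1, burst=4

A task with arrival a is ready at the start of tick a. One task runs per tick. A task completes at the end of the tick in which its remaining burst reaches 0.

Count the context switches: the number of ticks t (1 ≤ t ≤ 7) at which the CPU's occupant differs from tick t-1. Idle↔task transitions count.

context switches = 4

t=0: queue=[A] q_used=0 → run A
t=1: queue=[A,F] q_used=1 → run A
t=2: queue=[F,A] q_used=0 → run F
t=3: queue=[F,A] q_used=1 → run F
t=4: queue=[A,F] q_used=0 → run A
t=5: queue=[F] q_used=0 → run F
t=6: queue=[F] q_used=1 → run F
t=7: (idle)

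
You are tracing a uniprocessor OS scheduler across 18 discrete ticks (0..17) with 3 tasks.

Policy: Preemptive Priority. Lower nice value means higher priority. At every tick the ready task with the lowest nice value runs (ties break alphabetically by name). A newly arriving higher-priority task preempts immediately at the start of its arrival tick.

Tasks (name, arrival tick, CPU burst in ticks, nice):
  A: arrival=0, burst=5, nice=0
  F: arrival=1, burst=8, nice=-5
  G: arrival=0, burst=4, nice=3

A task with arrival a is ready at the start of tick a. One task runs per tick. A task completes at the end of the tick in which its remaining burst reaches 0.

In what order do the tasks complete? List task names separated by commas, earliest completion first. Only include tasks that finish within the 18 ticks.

completion order = F, A, G

t=0: ready={A,G} → run A
t=1: ready={A,F,G} → run F
t=2: ready={A,F,G} → run F
t=3: ready={A,F,G} → run F
t=4: ready={A,F,G} → run F
t=5: ready={A,F,G} → run F
t=6: ready={A,F,G} → run F
t=7: ready={A,F,G} → run F
t=8: ready={A,F,G} → run F
t=9: ready={A,G} → run A
t=10: ready={A,G} → run A
t=11: ready={A,G} → run A
t=12: ready={A,G} → run A
t=13: ready={G} → run G
t=14: ready={G} → run G
t=15: ready={G} → run G
t=16: ready={G} → run G
t=17: (idle)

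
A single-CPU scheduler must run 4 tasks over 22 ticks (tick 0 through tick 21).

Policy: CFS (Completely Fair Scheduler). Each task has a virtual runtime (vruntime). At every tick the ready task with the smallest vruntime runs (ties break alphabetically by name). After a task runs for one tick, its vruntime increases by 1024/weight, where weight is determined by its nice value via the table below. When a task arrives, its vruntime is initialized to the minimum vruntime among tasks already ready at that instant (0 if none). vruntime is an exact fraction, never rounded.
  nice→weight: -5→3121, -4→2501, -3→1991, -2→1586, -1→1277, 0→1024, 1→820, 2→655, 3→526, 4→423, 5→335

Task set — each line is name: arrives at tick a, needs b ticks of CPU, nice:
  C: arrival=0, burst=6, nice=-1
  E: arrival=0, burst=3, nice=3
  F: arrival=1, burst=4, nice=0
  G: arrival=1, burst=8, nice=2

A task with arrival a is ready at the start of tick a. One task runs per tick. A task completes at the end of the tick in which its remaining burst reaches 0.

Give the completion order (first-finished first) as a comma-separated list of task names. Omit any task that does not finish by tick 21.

completion order = F, E, C, G

t=0: vr[C=0 E=0] → run C
t=1: vr[C=1024/1277 E=0 F=0 G=0] → run E
t=2: vr[C=1024/1277 E=512/263 F=0 G=0] → run F
t=3: vr[C=1024/1277 E=512/263 F=1 G=0] → run G
t=4: vr[C=1024/1277 E=512/263 F=1 G=1024/655] → run C
t=5: vr[C=2048/1277 E=512/263 F=1 G=1024/655] → run F
t=6: vr[C=2048/1277 E=512/263 F=2 G=1024/655] → run G
t=7: vr[C=2048/1277 E=512/263 F=2 G=2048/655] → run C
t=8: vr[C=3072/1277 E=512/263 F=2 G=2048/655] → run E
t=9: vr[C=3072/1277 E=1024/263 F=2 G=2048/655] → run F
t=10: vr[C=3072/1277 E=1024/263 F=3 G=2048/655] → run C
t=11: vr[C=4096/1277 E=1024/263 F=3 G=2048/655] → run F
t=12: vr[C=4096/1277 E=1024/263 G=2048/655] → run G
t=13: vr[C=4096/1277 E=1024/263 G=3072/655] → run C
t=14: vr[C=5120/1277 E=1024/263 G=3072/655] → run E
t=15: vr[C=5120/1277 G=3072/655] → run C
t=16: vr[G=3072/655] → run G
t=17: vr[G=4096/655] → run G
t=18: vr[G=1024/131] → run G
t=19: vr[G=6144/655] → run G
t=20: vr[G=7168/655] → run G
t=21: (idle)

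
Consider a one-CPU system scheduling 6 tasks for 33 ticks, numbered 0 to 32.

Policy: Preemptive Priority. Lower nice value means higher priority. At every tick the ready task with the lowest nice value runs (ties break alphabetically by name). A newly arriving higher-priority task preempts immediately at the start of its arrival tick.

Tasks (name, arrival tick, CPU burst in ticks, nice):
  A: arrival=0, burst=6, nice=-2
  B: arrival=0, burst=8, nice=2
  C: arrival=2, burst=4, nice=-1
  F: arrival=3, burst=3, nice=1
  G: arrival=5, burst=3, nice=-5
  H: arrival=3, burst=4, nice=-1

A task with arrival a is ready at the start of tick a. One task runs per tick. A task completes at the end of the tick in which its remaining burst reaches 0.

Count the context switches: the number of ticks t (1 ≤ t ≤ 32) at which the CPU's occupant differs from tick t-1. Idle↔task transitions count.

t=0: ready={A,B} → run A
t=1: ready={A,B} → run A
t=2: ready={A,B,C} → run A
t=3: ready={A,B,C,F,H} → run A
t=4: ready={A,B,C,F,H} → run A
t=5: ready={A,B,C,F,G,H} → run G
t=6: ready={A,B,C,F,G,H} → run G
t=7: ready={A,B,C,F,G,H} → run G
t=8: ready={A,B,C,F,H} → run A
t=9: ready={B,C,F,H} → run C
t=10: ready={B,C,F,H} → run C
t=11: ready={B,C,F,H} → run C
t=12: ready={B,C,F,H} → run C
t=13: ready={B,F,H} → run H
t=14: ready={B,F,H} → run H
t=15: ready={B,F,H} → run H
t=16: ready={B,F,H} → run H
t=17: ready={B,F} → run F
t=18: ready={B,F} → run F
t=19: ready={B,F} → run F
t=20: ready={B} → run B
t=21: ready={B} → run B
t=22: ready={B} → run B
t=23: ready={B} → run B
t=24: ready={B} → run B
t=25: ready={B} → run B
t=26: ready={B} → run B
t=27: ready={B} → run B
t=28: (idle)
t=29: (idle)
t=30: (idle)
t=31: (idle)
t=32: (idle)

context switches = 7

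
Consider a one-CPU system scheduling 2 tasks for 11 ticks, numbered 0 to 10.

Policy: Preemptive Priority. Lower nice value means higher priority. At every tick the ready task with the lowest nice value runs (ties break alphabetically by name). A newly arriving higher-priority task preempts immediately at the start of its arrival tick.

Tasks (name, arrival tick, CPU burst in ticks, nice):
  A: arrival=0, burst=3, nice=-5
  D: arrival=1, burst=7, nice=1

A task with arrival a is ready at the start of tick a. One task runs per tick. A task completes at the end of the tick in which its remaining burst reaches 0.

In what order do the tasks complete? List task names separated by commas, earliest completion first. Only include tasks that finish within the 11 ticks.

t=0: ready={A} → run A
t=1: ready={A,D} → run A
t=2: ready={A,D} → run A
t=3: ready={D} → run D
t=4: ready={D} → run D
t=5: ready={D} → run D
t=6: ready={D} → run D
t=7: ready={D} → run D
t=8: ready={D} → run D
t=9: ready={D} → run D
t=10: (idle)

completion order = A, D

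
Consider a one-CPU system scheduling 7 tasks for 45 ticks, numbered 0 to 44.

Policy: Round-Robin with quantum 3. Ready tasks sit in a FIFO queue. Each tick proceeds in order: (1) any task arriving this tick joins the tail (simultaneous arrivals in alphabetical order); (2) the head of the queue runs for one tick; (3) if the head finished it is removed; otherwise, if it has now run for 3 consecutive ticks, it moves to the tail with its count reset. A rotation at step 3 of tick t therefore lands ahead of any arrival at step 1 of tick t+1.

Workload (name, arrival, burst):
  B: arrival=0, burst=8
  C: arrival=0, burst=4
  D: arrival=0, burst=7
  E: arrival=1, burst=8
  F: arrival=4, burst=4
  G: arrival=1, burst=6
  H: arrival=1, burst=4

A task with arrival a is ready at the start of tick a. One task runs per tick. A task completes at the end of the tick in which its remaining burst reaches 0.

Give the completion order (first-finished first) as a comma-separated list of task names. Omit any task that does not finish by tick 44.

t=0: queue=[B,C,D] q_used=0 → run B
t=1: queue=[B,C,D,E,G,H] q_used=1 → run B
t=2: queue=[B,C,D,E,G,H] q_used=2 → run B
t=3: queue=[C,D,E,G,H,B] q_used=0 → run C
t=4: queue=[C,D,E,G,H,B,F] q_used=1 → run C
t=5: queue=[C,D,E,G,H,B,F] q_used=2 → run C
t=6: queue=[D,E,G,H,B,F,C] q_used=0 → run D
t=7: queue=[D,E,G,H,B,F,C] q_used=1 → run D
t=8: queue=[D,E,G,H,B,F,C] q_used=2 → run D
t=9: queue=[E,G,H,B,F,C,D] q_used=0 → run E
t=10: queue=[E,G,H,B,F,C,D] q_used=1 → run E
t=11: queue=[E,G,H,B,F,C,D] q_used=2 → run E
t=12: queue=[G,H,B,F,C,D,E] q_used=0 → run G
t=13: queue=[G,H,B,F,C,D,E] q_used=1 → run G
t=14: queue=[G,H,B,F,C,D,E] q_used=2 → run G
t=15: queue=[H,B,F,C,D,E,G] q_used=0 → run H
t=16: queue=[H,B,F,C,D,E,G] q_used=1 → run H
t=17: queue=[H,B,F,C,D,E,G] q_used=2 → run H
t=18: queue=[B,F,C,D,E,G,H] q_used=0 → run B
t=19: queue=[B,F,C,D,E,G,H] q_used=1 → run B
t=20: queue=[B,F,C,D,E,G,H] q_used=2 → run B
t=21: queue=[F,C,D,E,G,H,B] q_used=0 → run F
t=22: queue=[F,C,D,E,G,H,B] q_used=1 → run F
t=23: queue=[F,C,D,E,G,H,B] q_used=2 → run F
t=24: queue=[C,D,E,G,H,B,F] q_used=0 → run C
t=25: queue=[D,E,G,H,B,F] q_used=0 → run D
t=26: queue=[D,E,G,H,B,F] q_used=1 → run D
t=27: queue=[D,E,G,H,B,F] q_used=2 → run D
t=28: queue=[E,G,H,B,F,D] q_used=0 → run E
t=29: queue=[E,G,H,B,F,D] q_used=1 → run E
t=30: queue=[E,G,H,B,F,D] q_used=2 → run E
t=31: queue=[G,H,B,F,D,E] q_used=0 → run G
t=32: queue=[G,H,B,F,D,E] q_used=1 → run G
t=33: queue=[G,H,B,F,D,E] q_used=2 → run G
t=34: queue=[H,B,F,D,E] q_used=0 → run H
t=35: queue=[B,F,D,E] q_used=0 → run B
t=36: queue=[B,F,D,E] q_used=1 → run B
t=37: queue=[F,D,E] q_used=0 → run F
t=38: queue=[D,E] q_used=0 → run D
t=39: queue=[E] q_used=0 → run E
t=40: queue=[E] q_used=1 → run E
t=41: (idle)
t=42: (idle)
t=43: (idle)
t=44: (idle)

completion order = C, G, H, B, F, D, E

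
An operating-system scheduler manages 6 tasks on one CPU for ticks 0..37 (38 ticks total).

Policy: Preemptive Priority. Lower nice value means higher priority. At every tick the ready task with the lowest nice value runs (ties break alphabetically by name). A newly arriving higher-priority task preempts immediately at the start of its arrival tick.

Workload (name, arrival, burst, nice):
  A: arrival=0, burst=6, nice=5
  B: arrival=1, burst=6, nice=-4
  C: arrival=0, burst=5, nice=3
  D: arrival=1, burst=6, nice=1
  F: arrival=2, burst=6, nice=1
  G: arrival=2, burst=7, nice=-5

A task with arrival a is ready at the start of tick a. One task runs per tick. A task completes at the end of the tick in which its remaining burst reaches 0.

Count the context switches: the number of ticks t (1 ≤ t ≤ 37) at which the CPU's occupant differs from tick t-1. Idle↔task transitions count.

context switches = 8

t=0: ready={A,C} → run C
t=1: ready={A,B,C,D} → run B
t=2: ready={A,B,C,D,F,G} → run G
t=3: ready={A,B,C,D,F,G} → run G
t=4: ready={A,B,C,D,F,G} → run G
t=5: ready={A,B,C,D,F,G} → run G
t=6: ready={A,B,C,D,F,G} → run G
t=7: ready={A,B,C,D,F,G} → run G
t=8: ready={A,B,C,D,F,G} → run G
t=9: ready={A,B,C,D,F} → run B
t=10: ready={A,B,C,D,F} → run B
t=11: ready={A,B,C,D,F} → run B
t=12: ready={A,B,C,D,F} → run B
t=13: ready={A,B,C,D,F} → run B
t=14: ready={A,C,D,F} → run D
t=15: ready={A,C,D,F} → run D
t=16: ready={A,C,D,F} → run D
t=17: ready={A,C,D,F} → run D
t=18: ready={A,C,D,F} → run D
t=19: ready={A,C,D,F} → run D
t=20: ready={A,C,F} → run F
t=21: ready={A,C,F} → run F
t=22: ready={A,C,F} → run F
t=23: ready={A,C,F} → run F
t=24: ready={A,C,F} → run F
t=25: ready={A,C,F} → run F
t=26: ready={A,C} → run C
t=27: ready={A,C} → run C
t=28: ready={A,C} → run C
t=29: ready={A,C} → run C
t=30: ready={A} → run A
t=31: ready={A} → run A
t=32: ready={A} → run A
t=33: ready={A} → run A
t=34: ready={A} → run A
t=35: ready={A} → run A
t=36: (idle)
t=37: (idle)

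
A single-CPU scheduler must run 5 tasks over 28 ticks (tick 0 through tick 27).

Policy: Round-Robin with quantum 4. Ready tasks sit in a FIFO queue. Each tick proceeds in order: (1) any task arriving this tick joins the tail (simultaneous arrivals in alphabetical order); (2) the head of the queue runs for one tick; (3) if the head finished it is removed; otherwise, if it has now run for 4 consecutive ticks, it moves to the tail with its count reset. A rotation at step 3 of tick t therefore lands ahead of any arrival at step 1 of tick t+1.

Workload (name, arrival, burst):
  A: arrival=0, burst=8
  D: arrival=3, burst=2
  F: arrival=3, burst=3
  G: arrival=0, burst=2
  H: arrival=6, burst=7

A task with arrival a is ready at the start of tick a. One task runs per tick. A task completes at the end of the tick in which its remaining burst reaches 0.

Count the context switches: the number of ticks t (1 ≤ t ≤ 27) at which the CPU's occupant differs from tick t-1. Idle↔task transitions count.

context switches = 6

t=0: queue=[A,G] q_used=0 → run A
t=1: queue=[A,G] q_used=1 → run A
t=2: queue=[A,G] q_used=2 → run A
t=3: queue=[A,G,D,F] q_used=3 → run A
t=4: queue=[G,D,F,A] q_used=0 → run G
t=5: queue=[G,D,F,A] q_used=1 → run G
t=6: queue=[D,F,A,H] q_used=0 → run D
t=7: queue=[D,F,A,H] q_used=1 → run D
t=8: queue=[F,A,H] q_used=0 → run F
t=9: queue=[F,A,H] q_used=1 → run F
t=10: queue=[F,A,H] q_used=2 → run F
t=11: queue=[A,H] q_used=0 → run A
t=12: queue=[A,H] q_used=1 → run A
t=13: queue=[A,H] q_used=2 → run A
t=14: queue=[A,H] q_used=3 → run A
t=15: queue=[H] q_used=0 → run H
t=16: queue=[H] q_used=1 → run H
t=17: queue=[H] q_used=2 → run H
t=18: queue=[H] q_used=3 → run H
t=19: queue=[H] q_used=0 → run H
t=20: queue=[H] q_used=1 → run H
t=21: queue=[H] q_used=2 → run H
t=22: (idle)
t=23: (idle)
t=24: (idle)
t=25: (idle)
t=26: (idle)
t=27: (idle)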